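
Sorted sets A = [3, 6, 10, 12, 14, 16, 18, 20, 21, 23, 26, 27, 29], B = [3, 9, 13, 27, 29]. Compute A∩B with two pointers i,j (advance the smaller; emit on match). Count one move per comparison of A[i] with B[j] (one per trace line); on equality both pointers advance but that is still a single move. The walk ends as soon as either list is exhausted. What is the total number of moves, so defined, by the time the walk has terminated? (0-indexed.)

15 moves

[i=0,j=0] 3==3 emit → i++,j++
[i=1,j=1] 6<9 → i++
[i=2,j=1] 10>9 → j++
[i=2,j=2] 10<13 → i++
[i=3,j=2] 12<13 → i++
[i=4,j=2] 14>13 → j++
[i=4,j=3] 14<27 → i++
[i=5,j=3] 16<27 → i++
[i=6,j=3] 18<27 → i++
[i=7,j=3] 20<27 → i++
[i=8,j=3] 21<27 → i++
[i=9,j=3] 23<27 → i++
[i=10,j=3] 26<27 → i++
[i=11,j=3] 27==27 emit → i++,j++
[i=12,j=4] 29==29 emit → i++,j++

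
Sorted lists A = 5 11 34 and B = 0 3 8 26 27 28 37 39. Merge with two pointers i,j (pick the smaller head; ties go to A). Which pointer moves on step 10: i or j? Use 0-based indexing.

i=0 j=0: A[i]=5>B[j]=0 take 0, j++
i=0 j=1: A[i]=5>B[j]=3 take 3, j++
i=0 j=2: A[i]=5<=B[j]=8 take 5, i++
i=1 j=2: A[i]=11>B[j]=8 take 8, j++
i=1 j=3: A[i]=11<=B[j]=26 take 11, i++
i=2 j=3: A[i]=34>B[j]=26 take 26, j++
i=2 j=4: A[i]=34>B[j]=27 take 27, j++
i=2 j=5: A[i]=34>B[j]=28 take 28, j++
i=2 j=6: A[i]=34<=B[j]=37 take 34, i++
i=3 j=6: A done, take B[j]=37, j++

j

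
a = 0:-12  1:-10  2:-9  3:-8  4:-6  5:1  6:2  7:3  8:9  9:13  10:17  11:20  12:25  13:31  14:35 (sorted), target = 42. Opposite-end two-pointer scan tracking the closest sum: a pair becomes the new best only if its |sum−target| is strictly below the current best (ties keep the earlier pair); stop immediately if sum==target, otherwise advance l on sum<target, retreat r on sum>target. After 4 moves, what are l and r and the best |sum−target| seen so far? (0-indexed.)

l=0 r=14: -12+35=23 d=19 *, l++
l=1 r=14: -10+35=25 d=17 *, l++
l=2 r=14: -9+35=26 d=16 *, l++
l=3 r=14: -8+35=27 d=15 *, l++

l=4, r=14, best |Δ|=15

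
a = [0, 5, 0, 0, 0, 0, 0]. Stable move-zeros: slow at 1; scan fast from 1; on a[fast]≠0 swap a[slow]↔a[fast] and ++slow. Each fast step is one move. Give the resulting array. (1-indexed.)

slow=1 fast=1: a[fast]=0, fast++
slow=1 fast=2: a[fast]=5≠0 swap→a[1]=5, slow++,fast++
slow=2 fast=3: a[fast]=0, fast++
slow=2 fast=4: a[fast]=0, fast++
slow=2 fast=5: a[fast]=0, fast++
slow=2 fast=6: a[fast]=0, fast++
slow=2 fast=7: a[fast]=0, fast++

[5, 0, 0, 0, 0, 0, 0]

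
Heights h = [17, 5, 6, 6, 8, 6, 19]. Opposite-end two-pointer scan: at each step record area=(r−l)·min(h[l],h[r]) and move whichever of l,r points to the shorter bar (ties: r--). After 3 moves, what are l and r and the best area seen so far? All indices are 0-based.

l=0 r=6: min(17,19)*6=102 best=102 *, l++
l=1 r=6: min(5,19)*5=25 best=102, l++
l=2 r=6: min(6,19)*4=24 best=102, l++

l=3, r=6, best area=102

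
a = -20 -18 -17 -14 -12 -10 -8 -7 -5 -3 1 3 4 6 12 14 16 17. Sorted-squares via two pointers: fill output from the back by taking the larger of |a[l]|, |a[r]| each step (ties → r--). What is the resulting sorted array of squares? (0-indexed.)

[1, 9, 9, 16, 25, 36, 49, 64, 100, 144, 144, 196, 196, 256, 289, 289, 324, 400]

[0,17] |-20|>|17| out[17]=400 → l++
[1,17] |-18|>|17| out[16]=324 → l++
[2,17] |-17|<=|17| out[15]=289 → r--
[2,16] |-17|>|16| out[14]=289 → l++
[3,16] |-14|<=|16| out[13]=256 → r--
[3,15] |-14|<=|14| out[12]=196 → r--
[3,14] |-14|>|12| out[11]=196 → l++
[4,14] |-12|<=|12| out[10]=144 → r--
[4,13] |-12|>|6| out[9]=144 → l++
[5,13] |-10|>|6| out[8]=100 → l++
[6,13] |-8|>|6| out[7]=64 → l++
[7,13] |-7|>|6| out[6]=49 → l++
[8,13] |-5|<=|6| out[5]=36 → r--
[8,12] |-5|>|4| out[4]=25 → l++
[9,12] |-3|<=|4| out[3]=16 → r--
[9,11] |-3|<=|3| out[2]=9 → r--
[9,10] |-3|>|1| out[1]=9 → l++
[10,10] |1|<=|1| out[0]=1 → r--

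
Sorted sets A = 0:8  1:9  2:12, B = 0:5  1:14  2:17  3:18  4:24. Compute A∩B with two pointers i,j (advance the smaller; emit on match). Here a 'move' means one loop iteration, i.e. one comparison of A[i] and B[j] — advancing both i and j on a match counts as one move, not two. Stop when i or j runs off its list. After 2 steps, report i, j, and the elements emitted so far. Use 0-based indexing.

i=1, j=1, emitted=[]

i=0 j=0: 8>5, j++
i=0 j=1: 8<14, i++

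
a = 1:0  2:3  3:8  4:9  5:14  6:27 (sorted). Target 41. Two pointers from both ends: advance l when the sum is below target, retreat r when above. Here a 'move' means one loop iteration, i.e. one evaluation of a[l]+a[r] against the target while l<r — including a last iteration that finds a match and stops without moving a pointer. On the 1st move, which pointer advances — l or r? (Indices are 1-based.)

l

[1,6] 0+27=27 <41 → l++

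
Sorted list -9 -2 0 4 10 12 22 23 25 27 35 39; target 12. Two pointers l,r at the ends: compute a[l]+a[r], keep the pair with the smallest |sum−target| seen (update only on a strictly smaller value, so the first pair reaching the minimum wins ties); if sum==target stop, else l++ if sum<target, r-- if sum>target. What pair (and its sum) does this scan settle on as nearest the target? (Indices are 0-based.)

l=0 r=11: -9+39=30 d=18 *, r--
l=0 r=10: -9+35=26 d=14 *, r--
l=0 r=9: -9+27=18 d=6 *, r--
l=0 r=8: -9+25=16 d=4 *, r--
l=0 r=7: -9+23=14 d=2 *, r--
l=0 r=6: -9+22=13 d=1 *, r--
l=0 r=5: -9+12=3 d=9, l++
l=1 r=5: -2+12=10 d=2, l++
l=2 r=5: 0+12=12 d=0 *, stop

pair (0, 12) with sum 12 (|Δ|=0)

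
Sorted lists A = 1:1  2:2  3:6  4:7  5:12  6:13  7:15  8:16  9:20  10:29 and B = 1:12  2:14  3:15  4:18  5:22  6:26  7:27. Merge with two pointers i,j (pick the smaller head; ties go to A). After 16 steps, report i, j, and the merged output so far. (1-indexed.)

[i=1,j=1] A[i]=1<=B[j]=12 take 1 → i++
[i=2,j=1] A[i]=2<=B[j]=12 take 2 → i++
[i=3,j=1] A[i]=6<=B[j]=12 take 6 → i++
[i=4,j=1] A[i]=7<=B[j]=12 take 7 → i++
[i=5,j=1] A[i]=12<=B[j]=12 take 12 → i++
[i=6,j=1] A[i]=13>B[j]=12 take 12 → j++
[i=6,j=2] A[i]=13<=B[j]=14 take 13 → i++
[i=7,j=2] A[i]=15>B[j]=14 take 14 → j++
[i=7,j=3] A[i]=15<=B[j]=15 take 15 → i++
[i=8,j=3] A[i]=16>B[j]=15 take 15 → j++
[i=8,j=4] A[i]=16<=B[j]=18 take 16 → i++
[i=9,j=4] A[i]=20>B[j]=18 take 18 → j++
[i=9,j=5] A[i]=20<=B[j]=22 take 20 → i++
[i=10,j=5] A[i]=29>B[j]=22 take 22 → j++
[i=10,j=6] A[i]=29>B[j]=26 take 26 → j++
[i=10,j=7] A[i]=29>B[j]=27 take 27 → j++

i=10, j=8, merged so far=[1, 2, 6, 7, 12, 12, 13, 14, 15, 15, 16, 18, 20, 22, 26, 27]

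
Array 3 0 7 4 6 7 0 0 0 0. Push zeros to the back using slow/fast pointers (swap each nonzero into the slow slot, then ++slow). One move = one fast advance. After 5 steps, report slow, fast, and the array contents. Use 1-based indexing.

slow=5, fast=6, a=[3, 7, 4, 6, 0, 7, 0, 0, 0, 0]

slow=1 fast=1: a[fast]=3≠0 swap→a[1]=3, slow++,fast++
slow=2 fast=2: a[fast]=0, fast++
slow=2 fast=3: a[fast]=7≠0 swap→a[2]=7, slow++,fast++
slow=3 fast=4: a[fast]=4≠0 swap→a[3]=4, slow++,fast++
slow=4 fast=5: a[fast]=6≠0 swap→a[4]=6, slow++,fast++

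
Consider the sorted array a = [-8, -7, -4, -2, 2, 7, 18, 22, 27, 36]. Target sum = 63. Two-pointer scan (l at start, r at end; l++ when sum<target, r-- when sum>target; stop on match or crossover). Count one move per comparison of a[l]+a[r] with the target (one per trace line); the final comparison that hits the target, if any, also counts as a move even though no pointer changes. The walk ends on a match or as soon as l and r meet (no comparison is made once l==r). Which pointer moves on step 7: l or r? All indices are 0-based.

[0,9] -8+36=28 <63 → l++
[1,9] -7+36=29 <63 → l++
[2,9] -4+36=32 <63 → l++
[3,9] -2+36=34 <63 → l++
[4,9] 2+36=38 <63 → l++
[5,9] 7+36=43 <63 → l++
[6,9] 18+36=54 <63 → l++

l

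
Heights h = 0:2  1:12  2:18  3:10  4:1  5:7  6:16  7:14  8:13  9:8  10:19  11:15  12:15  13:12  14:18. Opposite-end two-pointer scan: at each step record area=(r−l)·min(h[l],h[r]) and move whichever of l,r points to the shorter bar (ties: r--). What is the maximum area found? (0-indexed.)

max area = 216

[0,14] min(2,18)*14=28 best=28 * → l++
[1,14] min(12,18)*13=156 best=156 * → l++
[2,14] min(18,18)*12=216 best=216 * → r--
[2,13] min(18,12)*11=132 best=216 → r--
[2,12] min(18,15)*10=150 best=216 → r--
[2,11] min(18,15)*9=135 best=216 → r--
[2,10] min(18,19)*8=144 best=216 → l++
[3,10] min(10,19)*7=70 best=216 → l++
[4,10] min(1,19)*6=6 best=216 → l++
[5,10] min(7,19)*5=35 best=216 → l++
[6,10] min(16,19)*4=64 best=216 → l++
[7,10] min(14,19)*3=42 best=216 → l++
[8,10] min(13,19)*2=26 best=216 → l++
[9,10] min(8,19)*1=8 best=216 → l++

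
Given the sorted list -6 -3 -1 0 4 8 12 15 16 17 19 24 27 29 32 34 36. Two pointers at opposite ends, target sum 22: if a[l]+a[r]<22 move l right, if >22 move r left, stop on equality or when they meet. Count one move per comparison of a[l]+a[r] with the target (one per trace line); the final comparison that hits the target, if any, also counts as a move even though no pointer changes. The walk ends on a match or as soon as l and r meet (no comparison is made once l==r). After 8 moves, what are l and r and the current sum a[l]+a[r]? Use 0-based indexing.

l=0 r=16: -6+36=30 >22, r--
l=0 r=15: -6+34=28 >22, r--
l=0 r=14: -6+32=26 >22, r--
l=0 r=13: -6+29=23 >22, r--
l=0 r=12: -6+27=21 <22, l++
l=1 r=12: -3+27=24 >22, r--
l=1 r=11: -3+24=21 <22, l++
l=2 r=11: -1+24=23 >22, r--

l=2, r=10, sum=18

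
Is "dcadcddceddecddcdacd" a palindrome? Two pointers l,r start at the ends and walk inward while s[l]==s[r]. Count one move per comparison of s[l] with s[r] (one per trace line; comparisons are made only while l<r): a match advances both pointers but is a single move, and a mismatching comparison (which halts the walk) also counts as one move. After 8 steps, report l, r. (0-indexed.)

[0,19] 'd'=='d' → l++,r--
[1,18] 'c'=='c' → l++,r--
[2,17] 'a'=='a' → l++,r--
[3,16] 'd'=='d' → l++,r--
[4,15] 'c'=='c' → l++,r--
[5,14] 'd'=='d' → l++,r--
[6,13] 'd'=='d' → l++,r--
[7,12] 'c'=='c' → l++,r--

l=8, r=11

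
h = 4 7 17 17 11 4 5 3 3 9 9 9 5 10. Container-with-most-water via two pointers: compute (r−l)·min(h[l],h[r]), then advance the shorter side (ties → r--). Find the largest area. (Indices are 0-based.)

max area = 110

[0,13] min(4,10)*13=52 best=52 * → l++
[1,13] min(7,10)*12=84 best=84 * → l++
[2,13] min(17,10)*11=110 best=110 * → r--
[2,12] min(17,5)*10=50 best=110 → r--
[2,11] min(17,9)*9=81 best=110 → r--
[2,10] min(17,9)*8=72 best=110 → r--
[2,9] min(17,9)*7=63 best=110 → r--
[2,8] min(17,3)*6=18 best=110 → r--
[2,7] min(17,3)*5=15 best=110 → r--
[2,6] min(17,5)*4=20 best=110 → r--
[2,5] min(17,4)*3=12 best=110 → r--
[2,4] min(17,11)*2=22 best=110 → r--
[2,3] min(17,17)*1=17 best=110 → r--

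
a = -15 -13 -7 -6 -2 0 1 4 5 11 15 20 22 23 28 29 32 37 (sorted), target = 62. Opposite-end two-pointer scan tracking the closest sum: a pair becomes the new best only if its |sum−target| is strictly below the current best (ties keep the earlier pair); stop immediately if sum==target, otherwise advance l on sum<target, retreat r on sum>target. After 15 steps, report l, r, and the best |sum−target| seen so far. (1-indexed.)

l=15, r=17, best |Δ|=2

l=1 r=18: -15+37=22 d=40 *, l++
l=2 r=18: -13+37=24 d=38 *, l++
l=3 r=18: -7+37=30 d=32 *, l++
l=4 r=18: -6+37=31 d=31 *, l++
l=5 r=18: -2+37=35 d=27 *, l++
l=6 r=18: 0+37=37 d=25 *, l++
l=7 r=18: 1+37=38 d=24 *, l++
l=8 r=18: 4+37=41 d=21 *, l++
l=9 r=18: 5+37=42 d=20 *, l++
l=10 r=18: 11+37=48 d=14 *, l++
l=11 r=18: 15+37=52 d=10 *, l++
l=12 r=18: 20+37=57 d=5 *, l++
l=13 r=18: 22+37=59 d=3 *, l++
l=14 r=18: 23+37=60 d=2 *, l++
l=15 r=18: 28+37=65 d=3, r--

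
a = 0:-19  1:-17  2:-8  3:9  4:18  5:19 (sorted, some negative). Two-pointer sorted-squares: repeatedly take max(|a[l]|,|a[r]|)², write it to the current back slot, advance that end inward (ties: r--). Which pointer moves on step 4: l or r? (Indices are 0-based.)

l

l=0 r=5: |-19|<=|19| out[5]=361, r--
l=0 r=4: |-19|>|18| out[4]=361, l++
l=1 r=4: |-17|<=|18| out[3]=324, r--
l=1 r=3: |-17|>|9| out[2]=289, l++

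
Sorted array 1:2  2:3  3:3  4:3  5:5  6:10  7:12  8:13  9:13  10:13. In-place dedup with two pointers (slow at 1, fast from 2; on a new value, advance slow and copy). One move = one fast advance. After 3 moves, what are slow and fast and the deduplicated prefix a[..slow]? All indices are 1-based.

slow=1 fast=2: a[fast]=3≠a[slow]=2 write a[2]=3, slow++,fast++
slow=2 fast=3: a[fast]=3=a[slow] dup, fast++
slow=2 fast=4: a[fast]=3=a[slow] dup, fast++

slow=2, fast=5, prefix=[2, 3]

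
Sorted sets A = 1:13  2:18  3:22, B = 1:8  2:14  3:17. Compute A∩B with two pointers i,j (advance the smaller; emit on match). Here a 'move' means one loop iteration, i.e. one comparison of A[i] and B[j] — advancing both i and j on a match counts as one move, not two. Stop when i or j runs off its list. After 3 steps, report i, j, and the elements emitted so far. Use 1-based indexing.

i=2, j=3, emitted=[]

i=1 j=1: 13>8, j++
i=1 j=2: 13<14, i++
i=2 j=2: 18>14, j++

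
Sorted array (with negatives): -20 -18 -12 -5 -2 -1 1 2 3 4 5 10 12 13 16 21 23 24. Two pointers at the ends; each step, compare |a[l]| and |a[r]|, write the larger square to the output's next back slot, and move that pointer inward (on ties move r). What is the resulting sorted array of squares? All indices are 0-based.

l=0 r=17: |-20|<=|24| out[17]=576, r--
l=0 r=16: |-20|<=|23| out[16]=529, r--
l=0 r=15: |-20|<=|21| out[15]=441, r--
l=0 r=14: |-20|>|16| out[14]=400, l++
l=1 r=14: |-18|>|16| out[13]=324, l++
l=2 r=14: |-12|<=|16| out[12]=256, r--
l=2 r=13: |-12|<=|13| out[11]=169, r--
l=2 r=12: |-12|<=|12| out[10]=144, r--
l=2 r=11: |-12|>|10| out[9]=144, l++
l=3 r=11: |-5|<=|10| out[8]=100, r--
l=3 r=10: |-5|<=|5| out[7]=25, r--
l=3 r=9: |-5|>|4| out[6]=25, l++
l=4 r=9: |-2|<=|4| out[5]=16, r--
l=4 r=8: |-2|<=|3| out[4]=9, r--
l=4 r=7: |-2|<=|2| out[3]=4, r--
l=4 r=6: |-2|>|1| out[2]=4, l++
l=5 r=6: |-1|<=|1| out[1]=1, r--
l=5 r=5: |-1|<=|-1| out[0]=1, r--

[1, 1, 4, 4, 9, 16, 25, 25, 100, 144, 144, 169, 256, 324, 400, 441, 529, 576]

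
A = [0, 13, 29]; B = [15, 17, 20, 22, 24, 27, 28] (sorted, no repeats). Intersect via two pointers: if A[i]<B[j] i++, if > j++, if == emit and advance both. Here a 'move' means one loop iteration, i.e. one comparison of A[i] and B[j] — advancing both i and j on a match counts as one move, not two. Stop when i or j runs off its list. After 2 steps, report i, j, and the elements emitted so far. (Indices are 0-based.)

[i=0,j=0] 0<15 → i++
[i=1,j=0] 13<15 → i++

i=2, j=0, emitted=[]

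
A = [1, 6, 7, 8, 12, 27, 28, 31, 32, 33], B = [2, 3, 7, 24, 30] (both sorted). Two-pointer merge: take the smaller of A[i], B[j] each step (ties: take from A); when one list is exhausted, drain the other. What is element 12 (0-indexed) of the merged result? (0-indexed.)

merged[12] = 31

[i=0,j=0] A[i]=1<=B[j]=2 take 1 → i++
[i=1,j=0] A[i]=6>B[j]=2 take 2 → j++
[i=1,j=1] A[i]=6>B[j]=3 take 3 → j++
[i=1,j=2] A[i]=6<=B[j]=7 take 6 → i++
[i=2,j=2] A[i]=7<=B[j]=7 take 7 → i++
[i=3,j=2] A[i]=8>B[j]=7 take 7 → j++
[i=3,j=3] A[i]=8<=B[j]=24 take 8 → i++
[i=4,j=3] A[i]=12<=B[j]=24 take 12 → i++
[i=5,j=3] A[i]=27>B[j]=24 take 24 → j++
[i=5,j=4] A[i]=27<=B[j]=30 take 27 → i++
[i=6,j=4] A[i]=28<=B[j]=30 take 28 → i++
[i=7,j=4] A[i]=31>B[j]=30 take 30 → j++
[i=7,j=5] B done, take A[i]=31 → i++
[i=8,j=5] B done, take A[i]=32 → i++
[i=9,j=5] B done, take A[i]=33 → i++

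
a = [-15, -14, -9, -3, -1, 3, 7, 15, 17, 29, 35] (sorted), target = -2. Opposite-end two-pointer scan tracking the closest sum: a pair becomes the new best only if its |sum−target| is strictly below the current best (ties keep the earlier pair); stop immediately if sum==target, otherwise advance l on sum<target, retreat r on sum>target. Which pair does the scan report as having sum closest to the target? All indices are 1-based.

l=1 r=11: -15+35=20 d=22 *, r--
l=1 r=10: -15+29=14 d=16 *, r--
l=1 r=9: -15+17=2 d=4 *, r--
l=1 r=8: -15+15=0 d=2 *, r--
l=1 r=7: -15+7=-8 d=6, l++
l=2 r=7: -14+7=-7 d=5, l++
l=3 r=7: -9+7=-2 d=0 *, stop

pair (-9, 7) with sum -2 (|Δ|=0)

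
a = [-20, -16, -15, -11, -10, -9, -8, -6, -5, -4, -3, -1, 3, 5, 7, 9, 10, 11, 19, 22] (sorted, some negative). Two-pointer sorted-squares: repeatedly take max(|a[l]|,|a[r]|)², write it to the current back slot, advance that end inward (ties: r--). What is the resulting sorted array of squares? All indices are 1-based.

l=1 r=20: |-20|<=|22| out[20]=484, r--
l=1 r=19: |-20|>|19| out[19]=400, l++
l=2 r=19: |-16|<=|19| out[18]=361, r--
l=2 r=18: |-16|>|11| out[17]=256, l++
l=3 r=18: |-15|>|11| out[16]=225, l++
l=4 r=18: |-11|<=|11| out[15]=121, r--
l=4 r=17: |-11|>|10| out[14]=121, l++
l=5 r=17: |-10|<=|10| out[13]=100, r--
l=5 r=16: |-10|>|9| out[12]=100, l++
l=6 r=16: |-9|<=|9| out[11]=81, r--
l=6 r=15: |-9|>|7| out[10]=81, l++
l=7 r=15: |-8|>|7| out[9]=64, l++
l=8 r=15: |-6|<=|7| out[8]=49, r--
l=8 r=14: |-6|>|5| out[7]=36, l++
l=9 r=14: |-5|<=|5| out[6]=25, r--
l=9 r=13: |-5|>|3| out[5]=25, l++
l=10 r=13: |-4|>|3| out[4]=16, l++
l=11 r=13: |-3|<=|3| out[3]=9, r--
l=11 r=12: |-3|>|-1| out[2]=9, l++
l=12 r=12: |-1|<=|-1| out[1]=1, r--

[1, 9, 9, 16, 25, 25, 36, 49, 64, 81, 81, 100, 100, 121, 121, 225, 256, 361, 400, 484]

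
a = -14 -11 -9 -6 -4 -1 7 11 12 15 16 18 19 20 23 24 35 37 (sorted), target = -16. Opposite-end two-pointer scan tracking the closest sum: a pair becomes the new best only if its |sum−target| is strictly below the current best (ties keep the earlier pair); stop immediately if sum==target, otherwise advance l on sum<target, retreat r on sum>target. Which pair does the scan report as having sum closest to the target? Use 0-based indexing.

pair (-14, -1) with sum -15 (|Δ|=1)

l=0 r=17: -14+37=23 d=39 *, r--
l=0 r=16: -14+35=21 d=37 *, r--
l=0 r=15: -14+24=10 d=26 *, r--
l=0 r=14: -14+23=9 d=25 *, r--
l=0 r=13: -14+20=6 d=22 *, r--
l=0 r=12: -14+19=5 d=21 *, r--
l=0 r=11: -14+18=4 d=20 *, r--
l=0 r=10: -14+16=2 d=18 *, r--
l=0 r=9: -14+15=1 d=17 *, r--
l=0 r=8: -14+12=-2 d=14 *, r--
l=0 r=7: -14+11=-3 d=13 *, r--
l=0 r=6: -14+7=-7 d=9 *, r--
l=0 r=5: -14+-1=-15 d=1 *, r--
l=0 r=4: -14+-4=-18 d=2, l++
l=1 r=4: -11+-4=-15 d=1, r--
l=1 r=3: -11+-6=-17 d=1, l++
l=2 r=3: -9+-6=-15 d=1, r--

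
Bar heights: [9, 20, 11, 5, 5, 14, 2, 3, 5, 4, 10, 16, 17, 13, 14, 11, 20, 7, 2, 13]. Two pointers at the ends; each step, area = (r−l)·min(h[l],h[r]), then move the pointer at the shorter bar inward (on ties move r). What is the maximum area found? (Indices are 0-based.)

max area = 300

[0,19] min(9,13)*19=171 best=171 * → l++
[1,19] min(20,13)*18=234 best=234 * → r--
[1,18] min(20,2)*17=34 best=234 → r--
[1,17] min(20,7)*16=112 best=234 → r--
[1,16] min(20,20)*15=300 best=300 * → r--
[1,15] min(20,11)*14=154 best=300 → r--
[1,14] min(20,14)*13=182 best=300 → r--
[1,13] min(20,13)*12=156 best=300 → r--
[1,12] min(20,17)*11=187 best=300 → r--
[1,11] min(20,16)*10=160 best=300 → r--
[1,10] min(20,10)*9=90 best=300 → r--
[1,9] min(20,4)*8=32 best=300 → r--
[1,8] min(20,5)*7=35 best=300 → r--
[1,7] min(20,3)*6=18 best=300 → r--
[1,6] min(20,2)*5=10 best=300 → r--
[1,5] min(20,14)*4=56 best=300 → r--
[1,4] min(20,5)*3=15 best=300 → r--
[1,3] min(20,5)*2=10 best=300 → r--
[1,2] min(20,11)*1=11 best=300 → r--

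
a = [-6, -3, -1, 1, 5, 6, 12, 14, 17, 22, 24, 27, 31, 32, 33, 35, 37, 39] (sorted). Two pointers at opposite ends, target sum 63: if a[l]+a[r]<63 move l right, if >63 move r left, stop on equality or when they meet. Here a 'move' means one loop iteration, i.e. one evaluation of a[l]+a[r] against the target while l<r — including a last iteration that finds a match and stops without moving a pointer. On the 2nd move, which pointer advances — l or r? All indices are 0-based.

l

[0,17] -6+39=33 <63 → l++
[1,17] -3+39=36 <63 → l++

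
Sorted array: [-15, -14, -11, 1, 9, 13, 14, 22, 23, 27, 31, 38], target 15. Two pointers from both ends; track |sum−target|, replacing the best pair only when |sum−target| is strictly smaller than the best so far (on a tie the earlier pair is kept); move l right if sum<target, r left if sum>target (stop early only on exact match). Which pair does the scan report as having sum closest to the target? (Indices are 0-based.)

[0,11] -15+38=23 d=8 * → r--
[0,10] -15+31=16 d=1 * → r--
[0,9] -15+27=12 d=3 → l++
[1,9] -14+27=13 d=2 → l++
[2,9] -11+27=16 d=1 → r--
[2,8] -11+23=12 d=3 → l++
[3,8] 1+23=24 d=9 → r--
[3,7] 1+22=23 d=8 → r--
[3,6] 1+14=15 d=0 * → stop

pair (1, 14) with sum 15 (|Δ|=0)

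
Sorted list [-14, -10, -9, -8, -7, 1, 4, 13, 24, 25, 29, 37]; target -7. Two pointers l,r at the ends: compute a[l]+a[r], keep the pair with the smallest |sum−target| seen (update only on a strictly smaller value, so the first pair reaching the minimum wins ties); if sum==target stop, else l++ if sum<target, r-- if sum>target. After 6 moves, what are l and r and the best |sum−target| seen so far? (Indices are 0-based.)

l=0 r=11: -14+37=23 d=30 *, r--
l=0 r=10: -14+29=15 d=22 *, r--
l=0 r=9: -14+25=11 d=18 *, r--
l=0 r=8: -14+24=10 d=17 *, r--
l=0 r=7: -14+13=-1 d=6 *, r--
l=0 r=6: -14+4=-10 d=3 *, l++

l=1, r=6, best |Δ|=3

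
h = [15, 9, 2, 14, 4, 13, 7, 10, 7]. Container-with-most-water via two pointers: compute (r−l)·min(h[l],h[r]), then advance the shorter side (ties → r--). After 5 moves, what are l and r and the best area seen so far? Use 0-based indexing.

l=0, r=3, best area=70

[0,8] min(15,7)*8=56 best=56 * → r--
[0,7] min(15,10)*7=70 best=70 * → r--
[0,6] min(15,7)*6=42 best=70 → r--
[0,5] min(15,13)*5=65 best=70 → r--
[0,4] min(15,4)*4=16 best=70 → r--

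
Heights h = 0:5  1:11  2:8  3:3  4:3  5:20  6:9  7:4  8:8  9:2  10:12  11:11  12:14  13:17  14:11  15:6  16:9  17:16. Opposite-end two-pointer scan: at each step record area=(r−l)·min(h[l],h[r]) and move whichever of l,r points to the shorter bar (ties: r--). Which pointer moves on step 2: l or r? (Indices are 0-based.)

l=0 r=17: min(5,16)*17=85 best=85 *, l++
l=1 r=17: min(11,16)*16=176 best=176 *, l++

l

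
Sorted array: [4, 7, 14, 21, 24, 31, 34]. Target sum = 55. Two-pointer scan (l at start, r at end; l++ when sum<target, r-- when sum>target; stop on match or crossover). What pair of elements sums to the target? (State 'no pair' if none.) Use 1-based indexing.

(21, 34)

[1,7] 4+34=38 <55 → l++
[2,7] 7+34=41 <55 → l++
[3,7] 14+34=48 <55 → l++
[4,7] 21+34=55 → found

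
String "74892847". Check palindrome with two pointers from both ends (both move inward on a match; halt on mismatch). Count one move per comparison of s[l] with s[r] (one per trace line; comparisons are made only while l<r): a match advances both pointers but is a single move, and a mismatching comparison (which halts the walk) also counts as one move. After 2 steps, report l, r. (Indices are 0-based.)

[0,7] '7'=='7' → l++,r--
[1,6] '4'=='4' → l++,r--

l=2, r=5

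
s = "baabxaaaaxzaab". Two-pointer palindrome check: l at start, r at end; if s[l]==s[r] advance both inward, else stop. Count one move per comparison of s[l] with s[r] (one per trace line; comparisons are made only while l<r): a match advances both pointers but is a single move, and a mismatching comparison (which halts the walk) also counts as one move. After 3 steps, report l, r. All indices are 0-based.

[0,13] 'b'=='b' → l++,r--
[1,12] 'a'=='a' → l++,r--
[2,11] 'a'=='a' → l++,r--

l=3, r=10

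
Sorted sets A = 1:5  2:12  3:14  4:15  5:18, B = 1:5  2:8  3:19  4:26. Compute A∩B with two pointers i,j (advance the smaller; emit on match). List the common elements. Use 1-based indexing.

intersection = [5]

i=1 j=1: 5==5 emit, i++,j++
i=2 j=2: 12>8, j++
i=2 j=3: 12<19, i++
i=3 j=3: 14<19, i++
i=4 j=3: 15<19, i++
i=5 j=3: 18<19, i++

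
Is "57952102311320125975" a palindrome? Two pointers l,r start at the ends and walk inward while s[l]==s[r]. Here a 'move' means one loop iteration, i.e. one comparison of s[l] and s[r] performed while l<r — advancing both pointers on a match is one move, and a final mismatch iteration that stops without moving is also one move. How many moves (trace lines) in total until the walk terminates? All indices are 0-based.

l=0 r=19: '5'=='5', l++,r--
l=1 r=18: '7'=='7', l++,r--
l=2 r=17: '9'=='9', l++,r--
l=3 r=16: '5'=='5', l++,r--
l=4 r=15: '2'=='2', l++,r--
l=5 r=14: '1'=='1', l++,r--
l=6 r=13: '0'=='0', l++,r--
l=7 r=12: '2'=='2', l++,r--
l=8 r=11: '3'=='3', l++,r--
l=9 r=10: '1'=='1', l++,r--

10 moves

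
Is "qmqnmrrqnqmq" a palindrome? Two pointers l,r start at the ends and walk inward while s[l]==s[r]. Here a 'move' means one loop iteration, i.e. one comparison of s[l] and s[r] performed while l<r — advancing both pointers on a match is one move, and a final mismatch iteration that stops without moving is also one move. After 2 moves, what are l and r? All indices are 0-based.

l=2, r=9

[0,11] 'q'=='q' → l++,r--
[1,10] 'm'=='m' → l++,r--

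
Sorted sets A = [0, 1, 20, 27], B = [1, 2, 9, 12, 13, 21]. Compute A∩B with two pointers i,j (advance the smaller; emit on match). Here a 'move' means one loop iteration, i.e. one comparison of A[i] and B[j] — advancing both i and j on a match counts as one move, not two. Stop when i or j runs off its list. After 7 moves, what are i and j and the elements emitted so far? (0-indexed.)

[i=0,j=0] 0<1 → i++
[i=1,j=0] 1==1 emit → i++,j++
[i=2,j=1] 20>2 → j++
[i=2,j=2] 20>9 → j++
[i=2,j=3] 20>12 → j++
[i=2,j=4] 20>13 → j++
[i=2,j=5] 20<21 → i++

i=3, j=5, emitted=[1]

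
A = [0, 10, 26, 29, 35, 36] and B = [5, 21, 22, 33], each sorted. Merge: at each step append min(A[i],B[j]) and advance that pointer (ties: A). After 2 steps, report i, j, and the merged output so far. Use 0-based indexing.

i=0 j=0: A[i]=0<=B[j]=5 take 0, i++
i=1 j=0: A[i]=10>B[j]=5 take 5, j++

i=1, j=1, merged so far=[0, 5]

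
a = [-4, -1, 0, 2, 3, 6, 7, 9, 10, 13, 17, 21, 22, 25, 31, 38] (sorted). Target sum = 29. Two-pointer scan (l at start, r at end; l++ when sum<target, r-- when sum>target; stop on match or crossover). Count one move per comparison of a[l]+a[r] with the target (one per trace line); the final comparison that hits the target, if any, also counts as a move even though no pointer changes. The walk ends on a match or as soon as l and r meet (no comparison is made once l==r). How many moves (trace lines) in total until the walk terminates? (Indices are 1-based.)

10 moves

[1,16] -4+38=34 >29 → r--
[1,15] -4+31=27 <29 → l++
[2,15] -1+31=30 >29 → r--
[2,14] -1+25=24 <29 → l++
[3,14] 0+25=25 <29 → l++
[4,14] 2+25=27 <29 → l++
[5,14] 3+25=28 <29 → l++
[6,14] 6+25=31 >29 → r--
[6,13] 6+22=28 <29 → l++
[7,13] 7+22=29 → found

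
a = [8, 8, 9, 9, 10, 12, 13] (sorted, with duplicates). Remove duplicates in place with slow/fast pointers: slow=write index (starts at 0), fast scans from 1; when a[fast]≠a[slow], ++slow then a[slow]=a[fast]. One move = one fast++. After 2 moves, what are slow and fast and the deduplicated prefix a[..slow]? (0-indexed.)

(s=0,f=1) a[fast]=8=a[slow] dup → fast++
(s=0,f=2) a[fast]=9≠a[slow]=8 write a[1]=9 → slow++,fast++

slow=1, fast=3, prefix=[8, 9]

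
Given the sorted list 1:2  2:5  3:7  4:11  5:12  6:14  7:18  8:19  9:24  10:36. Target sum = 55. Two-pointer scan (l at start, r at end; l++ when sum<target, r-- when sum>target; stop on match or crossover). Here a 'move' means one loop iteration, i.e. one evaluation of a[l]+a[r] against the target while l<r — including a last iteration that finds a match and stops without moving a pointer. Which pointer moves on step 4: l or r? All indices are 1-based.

[1,10] 2+36=38 <55 → l++
[2,10] 5+36=41 <55 → l++
[3,10] 7+36=43 <55 → l++
[4,10] 11+36=47 <55 → l++

l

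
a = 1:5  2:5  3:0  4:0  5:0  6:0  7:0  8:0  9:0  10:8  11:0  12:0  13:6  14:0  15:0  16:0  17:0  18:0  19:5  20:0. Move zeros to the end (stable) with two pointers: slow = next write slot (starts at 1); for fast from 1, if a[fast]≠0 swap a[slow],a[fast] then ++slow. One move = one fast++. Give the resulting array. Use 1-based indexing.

(s=1,f=1) a[fast]=5≠0 swap→a[1]=5 → slow++,fast++
(s=2,f=2) a[fast]=5≠0 swap→a[2]=5 → slow++,fast++
(s=3,f=3) a[fast]=0 → fast++
(s=3,f=4) a[fast]=0 → fast++
(s=3,f=5) a[fast]=0 → fast++
(s=3,f=6) a[fast]=0 → fast++
(s=3,f=7) a[fast]=0 → fast++
(s=3,f=8) a[fast]=0 → fast++
(s=3,f=9) a[fast]=0 → fast++
(s=3,f=10) a[fast]=8≠0 swap→a[3]=8 → slow++,fast++
(s=4,f=11) a[fast]=0 → fast++
(s=4,f=12) a[fast]=0 → fast++
(s=4,f=13) a[fast]=6≠0 swap→a[4]=6 → slow++,fast++
(s=5,f=14) a[fast]=0 → fast++
(s=5,f=15) a[fast]=0 → fast++
(s=5,f=16) a[fast]=0 → fast++
(s=5,f=17) a[fast]=0 → fast++
(s=5,f=18) a[fast]=0 → fast++
(s=5,f=19) a[fast]=5≠0 swap→a[5]=5 → slow++,fast++
(s=6,f=20) a[fast]=0 → fast++

[5, 5, 8, 6, 5, 0, 0, 0, 0, 0, 0, 0, 0, 0, 0, 0, 0, 0, 0, 0]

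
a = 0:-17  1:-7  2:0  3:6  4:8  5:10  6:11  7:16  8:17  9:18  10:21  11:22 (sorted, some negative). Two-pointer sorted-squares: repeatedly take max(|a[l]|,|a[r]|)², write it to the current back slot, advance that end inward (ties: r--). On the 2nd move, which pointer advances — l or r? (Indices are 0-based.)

l=0 r=11: |-17|<=|22| out[11]=484, r--
l=0 r=10: |-17|<=|21| out[10]=441, r--

r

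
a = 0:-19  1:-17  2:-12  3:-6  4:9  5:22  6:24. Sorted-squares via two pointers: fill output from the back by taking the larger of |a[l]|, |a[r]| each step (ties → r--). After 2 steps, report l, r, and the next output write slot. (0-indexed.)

l=0, r=4, next write slot=4

[0,6] |-19|<=|24| out[6]=576 → r--
[0,5] |-19|<=|22| out[5]=484 → r--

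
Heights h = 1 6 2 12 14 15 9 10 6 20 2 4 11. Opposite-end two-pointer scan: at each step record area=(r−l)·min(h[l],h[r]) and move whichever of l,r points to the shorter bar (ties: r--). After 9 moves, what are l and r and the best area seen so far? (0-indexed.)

l=0 r=12: min(1,11)*12=12 best=12 *, l++
l=1 r=12: min(6,11)*11=66 best=66 *, l++
l=2 r=12: min(2,11)*10=20 best=66, l++
l=3 r=12: min(12,11)*9=99 best=99 *, r--
l=3 r=11: min(12,4)*8=32 best=99, r--
l=3 r=10: min(12,2)*7=14 best=99, r--
l=3 r=9: min(12,20)*6=72 best=99, l++
l=4 r=9: min(14,20)*5=70 best=99, l++
l=5 r=9: min(15,20)*4=60 best=99, l++

l=6, r=9, best area=99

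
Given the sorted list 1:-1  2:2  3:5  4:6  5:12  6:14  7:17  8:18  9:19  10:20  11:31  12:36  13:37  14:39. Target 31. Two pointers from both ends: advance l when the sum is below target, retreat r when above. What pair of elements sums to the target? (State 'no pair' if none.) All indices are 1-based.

l=1 r=14: -1+39=38 >31, r--
l=1 r=13: -1+37=36 >31, r--
l=1 r=12: -1+36=35 >31, r--
l=1 r=11: -1+31=30 <31, l++
l=2 r=11: 2+31=33 >31, r--
l=2 r=10: 2+20=22 <31, l++
l=3 r=10: 5+20=25 <31, l++
l=4 r=10: 6+20=26 <31, l++
l=5 r=10: 12+20=32 >31, r--
l=5 r=9: 12+19=31, found

(12, 19)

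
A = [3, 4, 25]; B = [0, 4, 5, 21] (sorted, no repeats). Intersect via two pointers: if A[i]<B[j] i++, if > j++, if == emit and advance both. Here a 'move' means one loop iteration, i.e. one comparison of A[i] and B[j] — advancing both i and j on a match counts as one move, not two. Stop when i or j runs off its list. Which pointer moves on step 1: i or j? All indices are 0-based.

i=0 j=0: 3>0, j++

j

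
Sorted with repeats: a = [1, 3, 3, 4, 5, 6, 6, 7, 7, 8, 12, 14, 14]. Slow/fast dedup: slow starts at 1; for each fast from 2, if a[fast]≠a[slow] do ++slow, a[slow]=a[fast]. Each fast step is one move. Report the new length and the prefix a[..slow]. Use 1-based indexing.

length 9; prefix = [1, 3, 4, 5, 6, 7, 8, 12, 14]

(s=1,f=2) a[fast]=3≠a[slow]=1 write a[2]=3 → slow++,fast++
(s=2,f=3) a[fast]=3=a[slow] dup → fast++
(s=2,f=4) a[fast]=4≠a[slow]=3 write a[3]=4 → slow++,fast++
(s=3,f=5) a[fast]=5≠a[slow]=4 write a[4]=5 → slow++,fast++
(s=4,f=6) a[fast]=6≠a[slow]=5 write a[5]=6 → slow++,fast++
(s=5,f=7) a[fast]=6=a[slow] dup → fast++
(s=5,f=8) a[fast]=7≠a[slow]=6 write a[6]=7 → slow++,fast++
(s=6,f=9) a[fast]=7=a[slow] dup → fast++
(s=6,f=10) a[fast]=8≠a[slow]=7 write a[7]=8 → slow++,fast++
(s=7,f=11) a[fast]=12≠a[slow]=8 write a[8]=12 → slow++,fast++
(s=8,f=12) a[fast]=14≠a[slow]=12 write a[9]=14 → slow++,fast++
(s=9,f=13) a[fast]=14=a[slow] dup → fast++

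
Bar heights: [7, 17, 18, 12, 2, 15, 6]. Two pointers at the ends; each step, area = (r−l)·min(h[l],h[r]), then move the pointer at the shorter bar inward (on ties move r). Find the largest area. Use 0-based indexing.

l=0 r=6: min(7,6)*6=36 best=36 *, r--
l=0 r=5: min(7,15)*5=35 best=36, l++
l=1 r=5: min(17,15)*4=60 best=60 *, r--
l=1 r=4: min(17,2)*3=6 best=60, r--
l=1 r=3: min(17,12)*2=24 best=60, r--
l=1 r=2: min(17,18)*1=17 best=60, l++

max area = 60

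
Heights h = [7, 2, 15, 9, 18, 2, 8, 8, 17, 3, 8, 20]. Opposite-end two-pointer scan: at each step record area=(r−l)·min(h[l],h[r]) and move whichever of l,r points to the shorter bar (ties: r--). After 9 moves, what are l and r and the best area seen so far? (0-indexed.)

l=9, r=11, best area=135

[0,11] min(7,20)*11=77 best=77 * → l++
[1,11] min(2,20)*10=20 best=77 → l++
[2,11] min(15,20)*9=135 best=135 * → l++
[3,11] min(9,20)*8=72 best=135 → l++
[4,11] min(18,20)*7=126 best=135 → l++
[5,11] min(2,20)*6=12 best=135 → l++
[6,11] min(8,20)*5=40 best=135 → l++
[7,11] min(8,20)*4=32 best=135 → l++
[8,11] min(17,20)*3=51 best=135 → l++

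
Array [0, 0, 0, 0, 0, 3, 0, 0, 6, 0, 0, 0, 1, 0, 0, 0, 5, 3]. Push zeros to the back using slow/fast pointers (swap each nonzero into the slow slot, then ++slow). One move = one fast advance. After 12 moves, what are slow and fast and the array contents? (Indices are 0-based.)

(s=0,f=0) a[fast]=0 → fast++
(s=0,f=1) a[fast]=0 → fast++
(s=0,f=2) a[fast]=0 → fast++
(s=0,f=3) a[fast]=0 → fast++
(s=0,f=4) a[fast]=0 → fast++
(s=0,f=5) a[fast]=3≠0 swap→a[0]=3 → slow++,fast++
(s=1,f=6) a[fast]=0 → fast++
(s=1,f=7) a[fast]=0 → fast++
(s=1,f=8) a[fast]=6≠0 swap→a[1]=6 → slow++,fast++
(s=2,f=9) a[fast]=0 → fast++
(s=2,f=10) a[fast]=0 → fast++
(s=2,f=11) a[fast]=0 → fast++

slow=2, fast=12, a=[3, 6, 0, 0, 0, 0, 0, 0, 0, 0, 0, 0, 1, 0, 0, 0, 5, 3]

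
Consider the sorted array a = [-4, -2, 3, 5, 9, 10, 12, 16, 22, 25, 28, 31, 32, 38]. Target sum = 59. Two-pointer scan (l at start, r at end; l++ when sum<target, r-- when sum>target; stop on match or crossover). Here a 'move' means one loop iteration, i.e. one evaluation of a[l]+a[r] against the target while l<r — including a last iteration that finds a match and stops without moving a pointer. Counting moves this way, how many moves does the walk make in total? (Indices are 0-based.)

13 moves

[0,13] -4+38=34 <59 → l++
[1,13] -2+38=36 <59 → l++
[2,13] 3+38=41 <59 → l++
[3,13] 5+38=43 <59 → l++
[4,13] 9+38=47 <59 → l++
[5,13] 10+38=48 <59 → l++
[6,13] 12+38=50 <59 → l++
[7,13] 16+38=54 <59 → l++
[8,13] 22+38=60 >59 → r--
[8,12] 22+32=54 <59 → l++
[9,12] 25+32=57 <59 → l++
[10,12] 28+32=60 >59 → r--
[10,11] 28+31=59 → found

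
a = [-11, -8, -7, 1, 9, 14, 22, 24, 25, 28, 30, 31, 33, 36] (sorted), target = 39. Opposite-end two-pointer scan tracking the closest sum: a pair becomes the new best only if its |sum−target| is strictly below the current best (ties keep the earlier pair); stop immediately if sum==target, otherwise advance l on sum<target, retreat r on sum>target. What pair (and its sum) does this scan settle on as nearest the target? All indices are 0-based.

pair (9, 30) with sum 39 (|Δ|=0)

l=0 r=13: -11+36=25 d=14 *, l++
l=1 r=13: -8+36=28 d=11 *, l++
l=2 r=13: -7+36=29 d=10 *, l++
l=3 r=13: 1+36=37 d=2 *, l++
l=4 r=13: 9+36=45 d=6, r--
l=4 r=12: 9+33=42 d=3, r--
l=4 r=11: 9+31=40 d=1 *, r--
l=4 r=10: 9+30=39 d=0 *, stop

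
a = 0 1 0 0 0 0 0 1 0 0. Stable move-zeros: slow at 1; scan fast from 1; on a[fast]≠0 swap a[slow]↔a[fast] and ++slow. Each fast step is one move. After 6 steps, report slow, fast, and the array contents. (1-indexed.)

slow=2, fast=7, a=[1, 0, 0, 0, 0, 0, 0, 1, 0, 0]

(s=1,f=1) a[fast]=0 → fast++
(s=1,f=2) a[fast]=1≠0 swap→a[1]=1 → slow++,fast++
(s=2,f=3) a[fast]=0 → fast++
(s=2,f=4) a[fast]=0 → fast++
(s=2,f=5) a[fast]=0 → fast++
(s=2,f=6) a[fast]=0 → fast++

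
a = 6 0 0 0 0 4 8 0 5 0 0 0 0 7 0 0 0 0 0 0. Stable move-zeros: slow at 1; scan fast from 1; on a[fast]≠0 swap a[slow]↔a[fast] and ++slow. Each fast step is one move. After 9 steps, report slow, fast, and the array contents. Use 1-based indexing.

slow=5, fast=10, a=[6, 4, 8, 5, 0, 0, 0, 0, 0, 0, 0, 0, 0, 7, 0, 0, 0, 0, 0, 0]

(s=1,f=1) a[fast]=6≠0 swap→a[1]=6 → slow++,fast++
(s=2,f=2) a[fast]=0 → fast++
(s=2,f=3) a[fast]=0 → fast++
(s=2,f=4) a[fast]=0 → fast++
(s=2,f=5) a[fast]=0 → fast++
(s=2,f=6) a[fast]=4≠0 swap→a[2]=4 → slow++,fast++
(s=3,f=7) a[fast]=8≠0 swap→a[3]=8 → slow++,fast++
(s=4,f=8) a[fast]=0 → fast++
(s=4,f=9) a[fast]=5≠0 swap→a[4]=5 → slow++,fast++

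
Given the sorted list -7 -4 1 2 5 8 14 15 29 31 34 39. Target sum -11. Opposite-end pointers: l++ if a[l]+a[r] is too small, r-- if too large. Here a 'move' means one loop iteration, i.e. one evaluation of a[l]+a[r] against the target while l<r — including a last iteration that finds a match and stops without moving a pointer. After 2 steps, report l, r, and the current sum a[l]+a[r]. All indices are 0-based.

l=0, r=9, sum=24

[0,11] -7+39=32 >-11 → r--
[0,10] -7+34=27 >-11 → r--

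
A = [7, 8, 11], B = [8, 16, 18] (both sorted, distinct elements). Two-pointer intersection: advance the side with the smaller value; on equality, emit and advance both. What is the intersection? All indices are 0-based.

[i=0,j=0] 7<8 → i++
[i=1,j=0] 8==8 emit → i++,j++
[i=2,j=1] 11<16 → i++

intersection = [8]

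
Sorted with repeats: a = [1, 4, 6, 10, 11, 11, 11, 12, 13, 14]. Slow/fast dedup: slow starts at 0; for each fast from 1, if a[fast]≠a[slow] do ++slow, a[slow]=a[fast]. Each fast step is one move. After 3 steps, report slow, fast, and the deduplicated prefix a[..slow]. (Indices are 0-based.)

(s=0,f=1) a[fast]=4≠a[slow]=1 write a[1]=4 → slow++,fast++
(s=1,f=2) a[fast]=6≠a[slow]=4 write a[2]=6 → slow++,fast++
(s=2,f=3) a[fast]=10≠a[slow]=6 write a[3]=10 → slow++,fast++

slow=3, fast=4, prefix=[1, 4, 6, 10]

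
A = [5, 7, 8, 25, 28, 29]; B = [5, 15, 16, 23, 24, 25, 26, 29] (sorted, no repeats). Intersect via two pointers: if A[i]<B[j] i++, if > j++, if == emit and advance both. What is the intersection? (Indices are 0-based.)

intersection = [5, 25, 29]

[i=0,j=0] 5==5 emit → i++,j++
[i=1,j=1] 7<15 → i++
[i=2,j=1] 8<15 → i++
[i=3,j=1] 25>15 → j++
[i=3,j=2] 25>16 → j++
[i=3,j=3] 25>23 → j++
[i=3,j=4] 25>24 → j++
[i=3,j=5] 25==25 emit → i++,j++
[i=4,j=6] 28>26 → j++
[i=4,j=7] 28<29 → i++
[i=5,j=7] 29==29 emit → i++,j++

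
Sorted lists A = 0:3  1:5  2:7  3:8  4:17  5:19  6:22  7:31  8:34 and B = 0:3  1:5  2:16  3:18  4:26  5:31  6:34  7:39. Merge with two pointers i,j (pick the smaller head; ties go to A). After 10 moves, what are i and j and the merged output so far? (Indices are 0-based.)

i=0 j=0: A[i]=3<=B[j]=3 take 3, i++
i=1 j=0: A[i]=5>B[j]=3 take 3, j++
i=1 j=1: A[i]=5<=B[j]=5 take 5, i++
i=2 j=1: A[i]=7>B[j]=5 take 5, j++
i=2 j=2: A[i]=7<=B[j]=16 take 7, i++
i=3 j=2: A[i]=8<=B[j]=16 take 8, i++
i=4 j=2: A[i]=17>B[j]=16 take 16, j++
i=4 j=3: A[i]=17<=B[j]=18 take 17, i++
i=5 j=3: A[i]=19>B[j]=18 take 18, j++
i=5 j=4: A[i]=19<=B[j]=26 take 19, i++

i=6, j=4, merged so far=[3, 3, 5, 5, 7, 8, 16, 17, 18, 19]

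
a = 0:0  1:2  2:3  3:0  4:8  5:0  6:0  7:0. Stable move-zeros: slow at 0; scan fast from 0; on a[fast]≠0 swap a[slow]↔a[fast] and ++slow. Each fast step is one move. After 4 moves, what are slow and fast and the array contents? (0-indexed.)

slow=0 fast=0: a[fast]=0, fast++
slow=0 fast=1: a[fast]=2≠0 swap→a[0]=2, slow++,fast++
slow=1 fast=2: a[fast]=3≠0 swap→a[1]=3, slow++,fast++
slow=2 fast=3: a[fast]=0, fast++

slow=2, fast=4, a=[2, 3, 0, 0, 8, 0, 0, 0]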